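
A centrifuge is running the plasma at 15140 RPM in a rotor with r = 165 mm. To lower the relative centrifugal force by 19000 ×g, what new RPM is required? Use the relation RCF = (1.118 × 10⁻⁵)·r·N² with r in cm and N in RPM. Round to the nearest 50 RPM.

r = 165 mm = 16.5 cm
Current RCF = 1.118 × 10⁻⁵ × 16.5 × (15140)² = 1.118 × 10⁻⁵ × 16.5 × 229,219,600 ≈ 42,284.1 × g
Target RCF = 42,284.1 − 19,000 = 23,284.1 × g
N² = 23,284.1 / (18.447 × 10⁻⁵) = 126,221,608
N ≈ √126,221,608 ≈ 11,234.8

N₂ ≈ 11250 RPM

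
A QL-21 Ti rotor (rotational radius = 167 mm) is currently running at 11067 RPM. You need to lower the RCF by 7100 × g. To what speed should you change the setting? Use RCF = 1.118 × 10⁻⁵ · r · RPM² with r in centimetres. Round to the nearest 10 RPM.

9190 RPM

r = 167 mm = 16.7 cm
Current RCF = 1.118 × 10⁻⁵ × 16.7 × (11067)² = 1.118 × 10⁻⁵ × 16.7 × 122,478,489 ≈ 22,867.5 × g
Target RCF = 22,867.5 − 7,100 = 15,767.5 × g
N² = 15,767.5 / (18.6706 × 10⁻⁵) = 84,450,955
N ≈ √84,450,955 ≈ 9,189.7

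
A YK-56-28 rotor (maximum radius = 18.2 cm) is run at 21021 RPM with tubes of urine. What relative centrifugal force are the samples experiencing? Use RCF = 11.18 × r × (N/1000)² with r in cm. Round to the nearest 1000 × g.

RCF = 11.18 × 18.2 × (21.021)² = 11.18 × 18.2 × 441.882441 ≈ 89,912.5 × g

90000 x g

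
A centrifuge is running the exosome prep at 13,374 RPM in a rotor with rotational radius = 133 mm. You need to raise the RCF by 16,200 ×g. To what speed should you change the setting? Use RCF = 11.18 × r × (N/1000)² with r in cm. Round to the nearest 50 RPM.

≈ 16950 RPM

r = 133 mm = 13.3 cm
Current RCF = 11.18 × 13.3 × (13.374)² = 11.18 × 13.3 × 178.863876 ≈ 26,596 × g
Target RCF = 26,596 + 16,200 = 42,796 × g
(N/1000)² = 42,796 / 148.694 = 287.8126
N = 1000 × √287.8126 ≈ 16,965.0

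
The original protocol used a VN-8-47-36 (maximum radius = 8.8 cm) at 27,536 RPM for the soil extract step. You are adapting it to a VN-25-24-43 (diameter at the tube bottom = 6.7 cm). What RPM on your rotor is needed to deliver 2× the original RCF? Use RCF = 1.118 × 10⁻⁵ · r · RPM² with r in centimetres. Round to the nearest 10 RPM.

≈ 63120 RPM

RCF_original = 1.118 × 10⁻⁵ × 8.8 × (27536)² = 1.118 × 10⁻⁵ × 8.8 × 758,231,296 ≈ 74,597.8 × g
Target RCF = 2 × 74,597.8 ≈ 149,195.6 × g
Your rotor: r = 6.7 / 2 = 3.35 cm
149,195.6 = 1.118 × 10⁻⁵ × 3.35 × N²
N² = 149,195.6 / (3.7453 × 10⁻⁵) = 3,983,542,039
N ≈ √3,983,542,039 ≈ 63,115.3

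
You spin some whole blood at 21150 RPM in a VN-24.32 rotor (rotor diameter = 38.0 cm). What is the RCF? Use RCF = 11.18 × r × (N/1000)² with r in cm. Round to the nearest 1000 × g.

r = 38.0 / 2 = 19 cm
RCF = 11.18 × 19 × (21.15)² = 11.18 × 19 × 447.3225 ≈ 95,020.2 × g

≈ 95000 ×g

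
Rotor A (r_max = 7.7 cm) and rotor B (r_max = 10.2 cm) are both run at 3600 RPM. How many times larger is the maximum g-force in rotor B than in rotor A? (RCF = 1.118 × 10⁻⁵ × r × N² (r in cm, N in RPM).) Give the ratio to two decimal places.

1.32

At fixed N, RCF ∝ r, so RCF_B/RCF_A = r_B/r_A = 10.2 / 7.7 = 1.3247.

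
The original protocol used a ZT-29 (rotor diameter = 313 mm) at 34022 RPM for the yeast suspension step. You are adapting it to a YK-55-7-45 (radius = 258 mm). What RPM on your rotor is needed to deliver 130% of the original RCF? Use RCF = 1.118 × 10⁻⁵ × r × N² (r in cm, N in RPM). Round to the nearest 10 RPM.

≈ 30210 RPM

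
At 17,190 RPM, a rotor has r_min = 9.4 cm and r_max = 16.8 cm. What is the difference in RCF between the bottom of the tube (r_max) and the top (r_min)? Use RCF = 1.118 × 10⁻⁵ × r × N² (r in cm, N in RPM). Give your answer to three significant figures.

≈ 24400 g

RCF_max = 1.118 × 10⁻⁵ × 16.8 × (17190)² = 1.118 × 10⁻⁵ × 16.8 × 295,496,100 ≈ 55,501.3 × g
RCF_min = 1.118 × 10⁻⁵ × 9.4 × (17190)² = 1.118 × 10⁻⁵ × 9.4 × 295,496,100 ≈ 31,054.3 × g
ΔRCF = 55,501.3 − 31,054.3 = 24,447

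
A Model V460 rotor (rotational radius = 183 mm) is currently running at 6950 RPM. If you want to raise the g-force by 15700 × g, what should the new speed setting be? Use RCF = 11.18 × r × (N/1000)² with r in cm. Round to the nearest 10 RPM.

r = 183 mm = 18.3 cm
Current RCF = 11.18 × 18.3 × (6.95)² = 11.18 × 18.3 × 48.3025 ≈ 9,882.4 × g
Target RCF = 9,882.4 + 15,700 = 25,582.4 × g
(N/1000)² = 25,582.4 / 204.594 = 125.0398
N = 1000 × √125.0398 ≈ 11,182.1

11180 RPM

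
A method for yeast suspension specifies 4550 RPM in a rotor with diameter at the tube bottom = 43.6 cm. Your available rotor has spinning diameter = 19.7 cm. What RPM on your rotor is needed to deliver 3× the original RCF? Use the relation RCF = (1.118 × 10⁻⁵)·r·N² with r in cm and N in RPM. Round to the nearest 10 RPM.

Original rotor: r = 43.6 / 2 = 21.8 cm
RCF = 1.118 × 10⁻⁵ × r × N²
RCF_original = 1.118 × 10⁻⁵ × 21.8 × (4550)² = 1.118 × 10⁻⁵ × 21.8 × 20,702,500 ≈ 5,045.7 × g
Target RCF = 3 × 5,045.7 ≈ 15,137.1 × g
Your rotor: r = 19.7 / 2 = 9.85 cm
15,137.1 = 1.118 × 10⁻⁵ × 9.85 × N²
N² = 15,137.1 / (11.0123 × 10⁻⁵) = 137,456,299
N ≈ √137,456,299 ≈ 11,724.2

≈ 11720 RPM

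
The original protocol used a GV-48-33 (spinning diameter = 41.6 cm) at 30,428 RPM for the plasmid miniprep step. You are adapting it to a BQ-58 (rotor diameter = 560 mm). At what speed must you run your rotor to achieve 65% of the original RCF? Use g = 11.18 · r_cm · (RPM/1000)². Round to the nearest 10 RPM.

Original rotor: r = 41.6 / 2 = 20.8 cm
RCF_original = 11.18 × 20.8 × (30.428)² = 11.18 × 20.8 × 925.863184 ≈ 215,303.9 × g
Target RCF = 0.65 × 215,303.9 ≈ 139,947.5 × g
Your rotor: r = 560 mm / 2 = 280 mm = 28 cm
139,947.5 = 11.18 × 28 × (N/1000)²
(N/1000)² = 139,947.5 / 313.04 = 447.0595
N = 1000 × √447.0595 ≈ 21,143.8

21140 RPM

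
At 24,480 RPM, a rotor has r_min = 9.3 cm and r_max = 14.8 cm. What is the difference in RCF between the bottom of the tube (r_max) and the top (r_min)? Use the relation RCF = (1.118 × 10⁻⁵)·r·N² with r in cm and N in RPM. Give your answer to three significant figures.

RCF_max = 1.118 × 10⁻⁵ × 14.8 × (24480)² = 1.118 × 10⁻⁵ × 14.8 × 599,270,400 ≈ 99,157.7 × g
RCF_min = 1.118 × 10⁻⁵ × 9.3 × (24480)² = 1.118 × 10⁻⁵ × 9.3 × 599,270,400 ≈ 62,308.5 × g
ΔRCF = 99,157.7 − 62,308.5 = 36,849.2

36800 g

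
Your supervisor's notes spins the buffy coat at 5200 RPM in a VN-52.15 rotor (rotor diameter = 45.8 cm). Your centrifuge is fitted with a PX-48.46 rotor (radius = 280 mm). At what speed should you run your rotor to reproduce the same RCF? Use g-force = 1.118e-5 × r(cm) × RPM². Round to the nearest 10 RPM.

Original rotor: r = 45.8 / 2 = 22.9 cm
RCF_original = 1.118 × 10⁻⁵ × 22.9 × (5200)² = 1.118 × 10⁻⁵ × 22.9 × 27,040,000 ≈ 6,922.8 × g
Your rotor: r = 280 mm = 28.0 cm
6,922.8 = 1.118 × 10⁻⁵ × 28 × N²
N² = 6,922.8 / (31.304 × 10⁻⁵) = 22,114,746
N ≈ √22,114,746 ≈ 4,702.6

≈ 4700 RPM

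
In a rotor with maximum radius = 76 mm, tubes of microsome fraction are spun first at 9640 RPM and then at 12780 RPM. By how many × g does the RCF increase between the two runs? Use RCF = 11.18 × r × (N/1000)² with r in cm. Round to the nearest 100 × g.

r = 76 mm = 7.6 cm
RCF₁ = 11.18 × 7.6 × (9.64)² = 11.18 × 7.6 × 92.9296 ≈ 7,896 × g
RCF₂ = 11.18 × 7.6 × (12.78)² = 11.18 × 7.6 × 163.3284 ≈ 13,877.7 × g
Increase = 13,877.7 − 7,896 = 5,981.7

6000 × g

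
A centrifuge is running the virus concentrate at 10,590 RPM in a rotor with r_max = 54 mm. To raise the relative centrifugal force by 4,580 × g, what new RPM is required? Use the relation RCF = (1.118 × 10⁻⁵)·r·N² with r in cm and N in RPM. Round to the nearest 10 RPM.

N₂ ≈ 13710 RPM

r = 54 mm = 5.4 cm
Current RCF = 1.118 × 10⁻⁵ × 5.4 × (10590)² = 1.118 × 10⁻⁵ × 5.4 × 112,148,100 ≈ 6,770.6 × g
Target RCF = 6,770.6 + 4,580 = 11,350.6 × g
N² = 11,350.6 / (6.0372 × 10⁻⁵) = 188,010,998
N ≈ √188,010,998 ≈ 13,711.7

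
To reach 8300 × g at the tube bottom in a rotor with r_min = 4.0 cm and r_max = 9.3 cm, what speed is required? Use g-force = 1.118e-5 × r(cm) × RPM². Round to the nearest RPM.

Use r_max = 9.3 cm.
8,300 = 1.118 × 10⁻⁵ × 9.3 × N²
N² = 8,300 / (10.3974 × 10⁻⁵) = 79,827,649
N ≈ √79,827,649 ≈ 8,934.6

N ≈ 8935 RPM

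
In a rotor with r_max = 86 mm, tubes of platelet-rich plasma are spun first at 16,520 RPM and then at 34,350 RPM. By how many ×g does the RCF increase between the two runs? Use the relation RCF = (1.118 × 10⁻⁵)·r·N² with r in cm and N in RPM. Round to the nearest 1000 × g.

≈ 87000 ×g

r = 86 mm = 8.6 cm
RCF₁ = 1.118 × 10⁻⁵ × 8.6 × (16520)² = 1.118 × 10⁻⁵ × 8.6 × 272,910,400 ≈ 26,239.8 × g
RCF₂ = 1.118 × 10⁻⁵ × 8.6 × (34350)² = 1.118 × 10⁻⁵ × 8.6 × 1,179,922,500 ≈ 113,447.2 × g
Increase = 113,447.2 − 26,239.8 = 87,207.4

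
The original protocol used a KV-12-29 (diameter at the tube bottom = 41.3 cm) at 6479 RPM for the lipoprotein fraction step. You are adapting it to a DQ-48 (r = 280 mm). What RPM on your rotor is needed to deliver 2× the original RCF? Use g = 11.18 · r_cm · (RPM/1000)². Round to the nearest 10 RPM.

7870 RPM

Original rotor: r = 41.3 / 2 = 20.65 cm
RCF_original = 11.18 × 20.65 × (6.479)² = 11.18 × 20.65 × 41.977441 ≈ 9,691.2 × g
Target RCF = 2 × 9,691.2 ≈ 19,382.4 × g
Your rotor: r = 280 mm = 28.0 cm
19,382.4 = 11.18 × 28 × (N/1000)²
(N/1000)² = 19,382.4 / 313.04 = 61.91669
N = 1000 × √61.91669 ≈ 7,868.7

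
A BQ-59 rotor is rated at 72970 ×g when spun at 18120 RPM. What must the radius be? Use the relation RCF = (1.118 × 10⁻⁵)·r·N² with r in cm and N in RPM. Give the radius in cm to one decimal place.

19.9 cm

RCF = 1.118 × 10⁻⁵ × r × N²
72970 = 1.118 × 10⁻⁵ × r × (18120)²
r = 72970 / (1.118 × 10⁻⁵ × 328,334,400) = 72970 / 3670.779 ≈ 19.879 cm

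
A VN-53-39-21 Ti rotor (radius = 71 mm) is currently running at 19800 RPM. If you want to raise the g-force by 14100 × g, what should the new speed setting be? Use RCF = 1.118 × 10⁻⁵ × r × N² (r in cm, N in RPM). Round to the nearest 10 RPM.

23870 RPM

r = 71 mm = 7.1 cm
Current RCF = 1.118 × 10⁻⁵ × 7.1 × (19800)² = 1.118 × 10⁻⁵ × 7.1 × 392,040,000 ≈ 31,119.4 × g
Target RCF = 31,119.4 + 14,100 = 45,219.4 × g
N² = 45,219.4 / (7.9378 × 10⁻⁵) = 569,671,697
N ≈ √569,671,697 ≈ 23,867.8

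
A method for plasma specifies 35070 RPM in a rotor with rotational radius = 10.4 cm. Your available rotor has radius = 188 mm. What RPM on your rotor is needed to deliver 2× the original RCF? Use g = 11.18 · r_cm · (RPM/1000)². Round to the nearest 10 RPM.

36890 RPM

RCF_original = 11.18 × 10.4 × (35.07)² = 11.18 × 10.4 × 1,229.9049 ≈ 143,003.5 × g
Target RCF = 2 × 143,003.5 ≈ 286,007 × g
Your rotor: r = 188 mm = 18.8 cm
286,007 = 11.18 × 18.8 × (N/1000)²
(N/1000)² = 286,007 / 210.184 = 1360.746
N = 1000 × √1360.746 ≈ 36,888.3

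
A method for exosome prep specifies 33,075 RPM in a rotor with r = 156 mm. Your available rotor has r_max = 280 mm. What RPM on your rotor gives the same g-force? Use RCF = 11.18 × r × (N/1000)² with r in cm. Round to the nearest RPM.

Original rotor: r = 156 mm = 15.6 cm
RCF_original = 11.18 × 15.6 × (33.075)² = 11.18 × 15.6 × 1,093.955625 ≈ 190,794.6 × g
Your rotor: r = 280 mm = 28.0 cm
190,794.6 = 11.18 × 28 × (N/1000)²
(N/1000)² = 190,794.6 / 313.04 = 609.4895
N = 1000 × √609.4895 ≈ 24,687.8

≈ 24688 RPM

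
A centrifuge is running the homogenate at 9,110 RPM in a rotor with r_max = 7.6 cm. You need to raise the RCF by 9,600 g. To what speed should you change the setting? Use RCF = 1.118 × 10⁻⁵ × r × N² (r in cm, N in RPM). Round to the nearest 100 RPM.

14000 RPM

Current RCF = 1.118 × 10⁻⁵ × 7.6 × (9110)² = 1.118 × 10⁻⁵ × 7.6 × 82,992,100 ≈ 7,051.7 × g
Target RCF = 7,051.7 + 9,600 = 16,651.7 × g
N² = 16,651.7 / (8.4968 × 10⁻⁵) = 195,976,132
N ≈ √195,976,132 ≈ 13,999.1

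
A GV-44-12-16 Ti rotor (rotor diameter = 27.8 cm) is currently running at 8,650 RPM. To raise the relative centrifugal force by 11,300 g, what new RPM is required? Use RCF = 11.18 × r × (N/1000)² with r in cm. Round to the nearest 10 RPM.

N₂ ≈ 12150 RPM

r = 27.8 / 2 = 13.9 cm
Current RCF = 11.18 × 13.9 × (8.65)² = 11.18 × 13.9 × 74.8225 ≈ 11,627.6 × g
Target RCF = 11,627.6 + 11,300 = 22,927.6 × g
(N/1000)² = 22,927.6 / 155.402 = 147.5374
N = 1000 × √147.5374 ≈ 12,146.5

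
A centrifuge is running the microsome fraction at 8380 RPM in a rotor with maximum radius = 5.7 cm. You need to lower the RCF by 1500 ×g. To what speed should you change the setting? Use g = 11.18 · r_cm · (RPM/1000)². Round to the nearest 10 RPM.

≈ 6830 RPM

Current RCF = 11.18 × 5.7 × (8.38)² = 11.18 × 5.7 × 70.2244 ≈ 4,475.1 × g
Target RCF = 4,475.1 − 1,500 = 2,975.1 × g
(N/1000)² = 2,975.1 / 63.726 = 46.68581
N = 1000 × √46.68581 ≈ 6,832.7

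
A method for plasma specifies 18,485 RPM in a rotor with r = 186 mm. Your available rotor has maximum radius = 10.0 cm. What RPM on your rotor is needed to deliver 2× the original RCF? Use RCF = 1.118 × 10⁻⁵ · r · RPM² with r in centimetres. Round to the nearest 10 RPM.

Original rotor: r = 186 mm = 18.6 cm
RCF = 1.118 × 10⁻⁵ × r × N²
RCF_original = 1.118 × 10⁻⁵ × 18.6 × (18485)² = 1.118 × 10⁻⁵ × 18.6 × 341,695,225 ≈ 71,054.8 × g
Target RCF = 2 × 71,054.8 ≈ 142,109.6 × g
142,109.6 = 1.118 × 10⁻⁵ × 10 × N²
N² = 142,109.6 / (11.18 × 10⁻⁵) = 1,271,105,546
N ≈ √1,271,105,546 ≈ 35,652.6

35650 RPM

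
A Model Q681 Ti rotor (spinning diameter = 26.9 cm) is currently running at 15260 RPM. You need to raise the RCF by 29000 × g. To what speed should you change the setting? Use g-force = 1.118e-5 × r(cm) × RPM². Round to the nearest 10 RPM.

N₂ ≈ 20630 RPM

r = 26.9 / 2 = 13.45 cm
Current RCF = 1.118 × 10⁻⁵ × 13.45 × (15260)² = 1.118 × 10⁻⁵ × 13.45 × 232,867,600 ≈ 35,016.5 × g
Target RCF = 35,016.5 + 29,000 = 64,016.5 × g
N² = 64,016.5 / (15.0371 × 10⁻⁵) = 425,723,710
N ≈ √425,723,710 ≈ 20,633.1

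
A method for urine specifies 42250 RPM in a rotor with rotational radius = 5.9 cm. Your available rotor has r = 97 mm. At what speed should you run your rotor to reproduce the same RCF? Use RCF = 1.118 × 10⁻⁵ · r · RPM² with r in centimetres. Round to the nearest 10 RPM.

RCF = 1.118 × 10⁻⁵ × r × N²
RCF_original = 1.118 × 10⁻⁵ × 5.9 × (42250)² = 1.118 × 10⁻⁵ × 5.9 × 1,785,062,500 ≈ 117,746.3 × g
Your rotor: r = 97 mm = 9.7 cm
117,746.3 = 1.118 × 10⁻⁵ × 9.7 × N²
N² = 117,746.3 / (10.8446 × 10⁻⁵) = 1,085,759,733
N ≈ √1,085,759,733 ≈ 32,950.9

≈ 32950 RPM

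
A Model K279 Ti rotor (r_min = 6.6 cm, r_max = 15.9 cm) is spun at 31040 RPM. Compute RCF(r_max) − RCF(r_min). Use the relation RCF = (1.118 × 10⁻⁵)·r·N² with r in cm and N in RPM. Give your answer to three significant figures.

RCF_max = 1.118 × 10⁻⁵ × 15.9 × (31040)² = 1.118 × 10⁻⁵ × 15.9 × 963,481,600 ≈ 171,270.4 × g
RCF_min = 1.118 × 10⁻⁵ × 6.6 × (31040)² = 1.118 × 10⁻⁵ × 6.6 × 963,481,600 ≈ 71,093.4 × g
ΔRCF = 171,270.4 − 71,093.4 = 100,177

ΔRCF ≈ 100000 x g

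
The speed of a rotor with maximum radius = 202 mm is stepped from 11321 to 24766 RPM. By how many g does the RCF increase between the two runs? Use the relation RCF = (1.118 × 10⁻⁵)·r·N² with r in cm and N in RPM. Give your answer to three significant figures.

110000 g

r = 202 mm = 20.2 cm
RCF₁ = 1.118 × 10⁻⁵ × 20.2 × (11321)² = 1.118 × 10⁻⁵ × 20.2 × 128,165,041 ≈ 28,944.3 × g
RCF₂ = 1.118 × 10⁻⁵ × 20.2 × (24766)² = 1.118 × 10⁻⁵ × 20.2 × 613,354,756 ≈ 138,517.6 × g
Increase = 138,517.6 − 28,944.3 = 109,573.3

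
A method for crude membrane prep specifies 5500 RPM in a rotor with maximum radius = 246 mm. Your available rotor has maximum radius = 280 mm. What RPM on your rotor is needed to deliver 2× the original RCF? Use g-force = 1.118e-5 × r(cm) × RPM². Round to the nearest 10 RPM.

Original rotor: r = 246 mm = 24.6 cm
RCF_original = 1.118 × 10⁻⁵ × 24.6 × (5500)² = 1.118 × 10⁻⁵ × 24.6 × 30,250,000 ≈ 8,319.6 × g
Target RCF = 2 × 8,319.6 ≈ 16,639.2 × g
Your rotor: r = 280 mm = 28.0 cm
16,639.2 = 1.118 × 10⁻⁵ × 28 × N²
N² = 16,639.2 / (31.304 × 10⁻⁵) = 53,153,591
N ≈ √53,153,591 ≈ 7,290.7

≈ 7290 RPM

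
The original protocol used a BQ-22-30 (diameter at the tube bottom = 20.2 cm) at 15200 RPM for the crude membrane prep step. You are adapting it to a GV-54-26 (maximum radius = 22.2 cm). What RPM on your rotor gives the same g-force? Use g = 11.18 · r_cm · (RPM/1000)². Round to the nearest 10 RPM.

Original rotor: r = 20.2 / 2 = 10.1 cm
RCF_original = 11.18 × 10.1 × (15.2)² = 11.18 × 10.1 × 231.04 ≈ 26,088.6 × g
26,088.6 = 11.18 × 22.2 × (N/1000)²
(N/1000)² = 26,088.6 / 248.196 = 105.1129
N = 1000 × √105.1129 ≈ 10,252.5

≈ 10250 RPM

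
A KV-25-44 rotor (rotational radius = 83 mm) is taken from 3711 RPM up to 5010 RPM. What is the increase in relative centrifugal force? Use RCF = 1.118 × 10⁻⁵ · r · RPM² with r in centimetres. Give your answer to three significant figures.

r = 83 mm = 8.3 cm
RCF₁ = 1.118 × 10⁻⁵ × 8.3 × (3711)² = 1.118 × 10⁻⁵ × 8.3 × 13,771,521 ≈ 1,277.9 × g
RCF₂ = 1.118 × 10⁻⁵ × 8.3 × (5010)² = 1.118 × 10⁻⁵ × 8.3 × 25,100,100 ≈ 2,329.1 × g
Increase = 2,329.1 − 1,277.9 = 1,051.2

≈ 1050 g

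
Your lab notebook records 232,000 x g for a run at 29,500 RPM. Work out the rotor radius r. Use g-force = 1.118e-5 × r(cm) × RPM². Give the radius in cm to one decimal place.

≈ 23.8 cm

232000 = 1.118 × 10⁻⁵ × r × (29500)²
r = 232000 / (1.118 × 10⁻⁵ × 870,250,000) = 232000 / 9729.395 ≈ 23.845 cm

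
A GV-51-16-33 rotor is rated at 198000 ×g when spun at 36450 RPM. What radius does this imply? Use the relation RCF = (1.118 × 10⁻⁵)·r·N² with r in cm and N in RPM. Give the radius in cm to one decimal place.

r ≈ 13.3 cm

RCF = 1.118 × 10⁻⁵ × r × N²
198000 = 1.118 × 10⁻⁵ × r × (36450)²
r = 198000 / (1.118 × 10⁻⁵ × 1,328,602,500) = 198000 / 14853.78 ≈ 13.330 cm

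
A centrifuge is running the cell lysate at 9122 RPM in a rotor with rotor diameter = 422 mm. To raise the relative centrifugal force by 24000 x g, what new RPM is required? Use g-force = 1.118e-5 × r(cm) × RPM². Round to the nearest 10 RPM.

N₂ ≈ 13600 RPM

r = 422 mm / 2 = 211 mm = 21.1 cm
Current RCF = 1.118 × 10⁻⁵ × 21.1 × (9122)² = 1.118 × 10⁻⁵ × 21.1 × 83,210,884 ≈ 19,629.3 × g
Target RCF = 19,629.3 + 24,000 = 43,629.3 × g
N² = 43,629.3 / (23.5898 × 10⁻⁵) = 184,949,851
N ≈ √184,949,851 ≈ 13,599.6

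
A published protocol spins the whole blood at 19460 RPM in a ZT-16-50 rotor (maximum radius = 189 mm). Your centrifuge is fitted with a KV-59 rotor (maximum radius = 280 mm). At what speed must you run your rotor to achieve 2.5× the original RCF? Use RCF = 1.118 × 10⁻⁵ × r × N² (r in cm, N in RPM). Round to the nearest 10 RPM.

25280 RPM

Original rotor: r = 189 mm = 18.9 cm
RCF_original = 1.118 × 10⁻⁵ × 18.9 × (19460)² = 1.118 × 10⁻⁵ × 18.9 × 378,691,600 ≈ 80,018.3 × g
Target RCF = 2.5 × 80,018.3 ≈ 200,045.8 × g
Your rotor: r = 280 mm = 28.0 cm
200,045.8 = 1.118 × 10⁻⁵ × 28 × N²
N² = 200,045.8 / (31.304 × 10⁻⁵) = 639,042,295
N ≈ √639,042,295 ≈ 25,279.3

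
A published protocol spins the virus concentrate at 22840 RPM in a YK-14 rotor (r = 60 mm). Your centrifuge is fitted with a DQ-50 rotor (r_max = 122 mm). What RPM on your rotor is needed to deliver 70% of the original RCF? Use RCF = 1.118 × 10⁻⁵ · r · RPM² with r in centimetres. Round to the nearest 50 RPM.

Original rotor: r = 60 mm = 6.0 cm
RCF = 1.118 × 10⁻⁵ × r × N²
RCF_original = 1.118 × 10⁻⁵ × 6 × (22840)² = 1.118 × 10⁻⁵ × 6 × 521,665,600 ≈ 34,993.3 × g
Target RCF = 0.7 × 34,993.3 ≈ 24,495.3 × g
Your rotor: r = 122 mm = 12.2 cm
24,495.3 = 1.118 × 10⁻⁵ × 12.2 × N²
N² = 24,495.3 / (13.6396 × 10⁻⁵) = 179,589,577
N ≈ √179,589,577 ≈ 13,401.1

≈ 13400 RPM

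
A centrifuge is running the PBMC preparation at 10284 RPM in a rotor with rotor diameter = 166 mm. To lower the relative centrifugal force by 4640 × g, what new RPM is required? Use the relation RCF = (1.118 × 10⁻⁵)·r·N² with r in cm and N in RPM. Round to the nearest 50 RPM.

r = 166 mm / 2 = 83 mm = 8.3 cm
Current RCF = 1.118 × 10⁻⁵ × 8.3 × (10284)² = 1.118 × 10⁻⁵ × 8.3 × 105,760,656 ≈ 9,814 × g
Target RCF = 9,814 − 4,640 = 5,174 × g
N² = 5,174 / (9.2794 × 10⁻⁵) = 55,757,915
N ≈ √55,757,915 ≈ 7,467.1

N₂ ≈ 7450 RPM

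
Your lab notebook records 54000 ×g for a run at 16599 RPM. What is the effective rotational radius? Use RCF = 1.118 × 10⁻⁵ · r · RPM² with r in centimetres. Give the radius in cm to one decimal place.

RCF = 1.118 × 10⁻⁵ × r × N²
54000 = 1.118 × 10⁻⁵ × r × (16599)²
r = 54000 / (1.118 × 10⁻⁵ × 275,526,801) = 54000 / 3080.39 ≈ 17.530 cm

17.5 cm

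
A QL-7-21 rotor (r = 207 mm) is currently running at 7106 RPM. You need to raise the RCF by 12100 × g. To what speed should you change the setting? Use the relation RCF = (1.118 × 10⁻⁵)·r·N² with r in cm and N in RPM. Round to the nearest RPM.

10138 RPM

r = 207 mm = 20.7 cm
Current RCF = 1.118 × 10⁻⁵ × 20.7 × (7106)² = 1.118 × 10⁻⁵ × 20.7 × 50,495,236 ≈ 11,685.9 × g
Target RCF = 11,685.9 + 12,100 = 23,785.9 × g
N² = 23,785.9 / (23.1426 × 10⁻⁵) = 102,779,722
N ≈ √102,779,722 ≈ 10,138.0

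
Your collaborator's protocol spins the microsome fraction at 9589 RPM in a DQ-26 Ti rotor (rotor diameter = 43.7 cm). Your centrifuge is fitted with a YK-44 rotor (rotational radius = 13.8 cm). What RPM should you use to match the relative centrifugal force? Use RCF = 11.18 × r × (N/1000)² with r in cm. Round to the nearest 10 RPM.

12070 RPM

Original rotor: r = 43.7 / 2 = 21.85 cm
RCF_original = 11.18 × 21.85 × (9.589)² = 11.18 × 21.85 × 91.948921 ≈ 22,461.6 × g
22,461.6 = 11.18 × 13.8 × (N/1000)²
(N/1000)² = 22,461.6 / 154.284 = 145.5861
N = 1000 × √145.5861 ≈ 12,065.9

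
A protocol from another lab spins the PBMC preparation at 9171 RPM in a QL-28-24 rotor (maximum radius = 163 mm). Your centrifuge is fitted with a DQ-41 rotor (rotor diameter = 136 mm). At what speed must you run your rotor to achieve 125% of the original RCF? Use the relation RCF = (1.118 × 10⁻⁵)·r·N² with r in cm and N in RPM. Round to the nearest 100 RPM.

Original rotor: r = 163 mm = 16.3 cm
RCF = 1.118 × 10⁻⁵ × r × N²
RCF_original = 1.118 × 10⁻⁵ × 16.3 × (9171)² = 1.118 × 10⁻⁵ × 16.3 × 84,107,241 ≈ 15,327.2 × g
Target RCF = 1.25 × 15,327.2 ≈ 19,159 × g
Your rotor: r = 136 mm / 2 = 68 mm = 6.8 cm
19,159 = 1.118 × 10⁻⁵ × 6.8 × N²
N² = 19,159 / (7.6024 × 10⁻⁵) = 252,012,522
N ≈ √252,012,522 ≈ 15,874.9

15900 RPM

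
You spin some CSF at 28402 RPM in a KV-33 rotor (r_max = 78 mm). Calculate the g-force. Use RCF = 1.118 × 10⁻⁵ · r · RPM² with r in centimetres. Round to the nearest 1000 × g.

r = 78 mm = 7.8 cm
RCF = 1.118 × 10⁻⁵ × 7.8 × (28402)² = 1.118 × 10⁻⁵ × 7.8 × 806,673,604 ≈ 70,345.2 × g

RCF ≈ 70000 × g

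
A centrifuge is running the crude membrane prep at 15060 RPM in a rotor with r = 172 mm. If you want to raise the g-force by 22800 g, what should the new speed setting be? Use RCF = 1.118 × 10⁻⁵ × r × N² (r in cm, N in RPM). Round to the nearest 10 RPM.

r = 172 mm = 17.2 cm
Current RCF = 1.118 × 10⁻⁵ × 17.2 × (15060)² = 1.118 × 10⁻⁵ × 17.2 × 226,803,600 ≈ 43,613.4 × g
Target RCF = 43,613.4 + 22,800 = 66,413.4 × g
N² = 66,413.4 / (19.2296 × 10⁻⁵) = 345,370,679
N ≈ √345,370,679 ≈ 18,584.2

≈ 18580 RPM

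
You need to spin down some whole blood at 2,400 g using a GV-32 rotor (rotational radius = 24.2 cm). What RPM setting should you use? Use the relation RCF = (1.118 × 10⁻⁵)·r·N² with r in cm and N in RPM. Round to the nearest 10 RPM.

RCF = 1.118 × 10⁻⁵ × r × N²
2,400 = 1.118 × 10⁻⁵ × 24.2 × N²
N² = 2,400 / (27.0556 × 10⁻⁵) = 8,870,622
N ≈ √8,870,622 ≈ 2,978.4

≈ 2980 RPM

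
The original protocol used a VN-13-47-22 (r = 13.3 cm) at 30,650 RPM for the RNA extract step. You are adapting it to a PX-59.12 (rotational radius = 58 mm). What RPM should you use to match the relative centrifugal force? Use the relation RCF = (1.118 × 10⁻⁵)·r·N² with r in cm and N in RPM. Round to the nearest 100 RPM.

RCF = 1.118 × 10⁻⁵ × r × N²
RCF_original = 1.118 × 10⁻⁵ × 13.3 × (30650)² = 1.118 × 10⁻⁵ × 13.3 × 939,422,500 ≈ 139,686.5 × g
Your rotor: r = 58 mm = 5.8 cm
139,686.5 = 1.118 × 10⁻⁵ × 5.8 × N²
N² = 139,686.5 / (6.4844 × 10⁻⁵) = 2,154,193,140
N ≈ √2,154,193,140 ≈ 46,413.3

46400 RPM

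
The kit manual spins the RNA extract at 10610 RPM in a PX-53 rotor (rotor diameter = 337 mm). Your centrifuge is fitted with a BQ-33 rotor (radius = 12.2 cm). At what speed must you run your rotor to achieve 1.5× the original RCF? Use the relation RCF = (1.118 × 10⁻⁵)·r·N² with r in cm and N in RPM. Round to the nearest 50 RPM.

15250 RPM

Original rotor: r = 337 mm / 2 = 168.5 mm = 16.85 cm
RCF_original = 1.118 × 10⁻⁵ × 16.85 × (10610)² = 1.118 × 10⁻⁵ × 16.85 × 112,572,100 ≈ 21,206.7 × g
Target RCF = 1.5 × 21,206.7 ≈ 31,810.1 × g
31,810.1 = 1.118 × 10⁻⁵ × 12.2 × N²
N² = 31,810.1 / (13.6396 × 10⁻⁵) = 233,218,716
N ≈ √233,218,716 ≈ 15,271.5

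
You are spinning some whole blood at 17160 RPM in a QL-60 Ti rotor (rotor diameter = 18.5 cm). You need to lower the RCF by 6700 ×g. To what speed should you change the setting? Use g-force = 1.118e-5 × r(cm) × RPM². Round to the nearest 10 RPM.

15160 RPM

r = 18.5 / 2 = 9.25 cm
Current RCF = 1.118 × 10⁻⁵ × 9.25 × (17160)² = 1.118 × 10⁻⁵ × 9.25 × 294,465,600 ≈ 30,452.2 × g
Target RCF = 30,452.2 − 6,700 = 23,752.2 × g
N² = 23,752.2 / (10.3415 × 10⁻⁵) = 229,678,480
N ≈ √229,678,480 ≈ 15,155.1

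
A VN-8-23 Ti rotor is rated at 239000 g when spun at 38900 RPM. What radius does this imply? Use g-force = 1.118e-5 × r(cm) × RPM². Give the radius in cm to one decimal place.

≈ 14.1 cm

239000 = 1.118 × 10⁻⁵ × r × (38900)²
r = 239000 / (1.118 × 10⁻⁵ × 1,513,210,000) = 239000 / 16917.69 ≈ 14.127 cm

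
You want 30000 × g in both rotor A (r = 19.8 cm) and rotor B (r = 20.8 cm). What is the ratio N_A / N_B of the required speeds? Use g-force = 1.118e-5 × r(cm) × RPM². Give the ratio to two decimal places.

1.02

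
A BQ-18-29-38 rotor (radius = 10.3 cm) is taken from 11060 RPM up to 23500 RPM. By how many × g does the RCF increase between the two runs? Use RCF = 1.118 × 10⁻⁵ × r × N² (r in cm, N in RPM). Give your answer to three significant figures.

≈ 49500 × g

RCF₁ = 1.118 × 10⁻⁵ × 10.3 × (11060)² = 1.118 × 10⁻⁵ × 10.3 × 122,323,600 ≈ 14,086.1 × g
RCF₂ = 1.118 × 10⁻⁵ × 10.3 × (23500)² = 1.118 × 10⁻⁵ × 10.3 × 552,250,000 ≈ 63,593.8 × g
Increase = 63,593.8 − 14,086.1 = 49,507.7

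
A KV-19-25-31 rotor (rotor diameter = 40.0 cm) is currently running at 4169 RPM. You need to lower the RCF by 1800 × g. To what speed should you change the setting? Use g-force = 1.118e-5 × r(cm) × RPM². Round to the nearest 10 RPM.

r = 40.0 / 2 = 20 cm
Current RCF = 1.118 × 10⁻⁵ × 20 × (4169)² = 1.118 × 10⁻⁵ × 20 × 17,380,561 ≈ 3,886.3 × g
Target RCF = 3,886.3 − 1,800 = 2,086.3 × g
N² = 2,086.3 / (22.36 × 10⁻⁵) = 9,330,501
N ≈ √9,330,501 ≈ 3,054.6

N₂ ≈ 3050 RPM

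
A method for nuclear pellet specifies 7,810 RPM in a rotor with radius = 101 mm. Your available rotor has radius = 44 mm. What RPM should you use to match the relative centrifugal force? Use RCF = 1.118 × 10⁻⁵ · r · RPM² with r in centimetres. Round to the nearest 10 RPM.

Original rotor: r = 101 mm = 10.1 cm
RCF_original = 1.118 × 10⁻⁵ × 10.1 × (7810)² = 1.118 × 10⁻⁵ × 10.1 × 60,996,100 ≈ 6,887.6 × g
Your rotor: r = 44 mm = 4.4 cm
6,887.6 = 1.118 × 10⁻⁵ × 4.4 × N²
N² = 6,887.6 / (4.9192 × 10⁻⁵) = 140,014,637
N ≈ √140,014,637 ≈ 11,832.8

11830 RPM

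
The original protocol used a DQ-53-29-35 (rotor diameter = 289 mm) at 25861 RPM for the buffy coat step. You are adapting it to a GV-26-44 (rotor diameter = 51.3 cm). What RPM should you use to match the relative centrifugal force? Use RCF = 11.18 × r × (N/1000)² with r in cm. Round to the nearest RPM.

Original rotor: r = 289 mm / 2 = 144.5 mm = 14.45 cm
RCF_original = 11.18 × 14.45 × (25.861)² = 11.18 × 14.45 × 668.791321 ≈ 108,043.9 × g
Your rotor: r = 51.3 / 2 = 25.65 cm
108,043.9 = 11.18 × 25.65 × (N/1000)²
(N/1000)² = 108,043.9 / 286.767 = 376.7655
N = 1000 × √376.7655 ≈ 19,410.4

19410 RPM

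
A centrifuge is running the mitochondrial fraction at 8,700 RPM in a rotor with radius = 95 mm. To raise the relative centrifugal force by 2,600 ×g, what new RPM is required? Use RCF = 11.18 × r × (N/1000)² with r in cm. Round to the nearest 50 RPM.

≈ 10000 RPM

r = 95 mm = 9.5 cm
Current RCF = 11.18 × 9.5 × (8.7)² = 11.18 × 9.5 × 75.69 ≈ 8,039 × g
Target RCF = 8,039 + 2,600 = 10,639 × g
(N/1000)² = 10,639 / 106.21 = 100.1695
N = 1000 × √100.1695 ≈ 10,008.5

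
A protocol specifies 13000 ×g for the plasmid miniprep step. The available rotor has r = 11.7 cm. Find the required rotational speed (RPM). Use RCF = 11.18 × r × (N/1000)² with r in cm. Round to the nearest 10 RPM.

≈ 9970 RPM

RCF = 11.18 × r × (N/1000)²
13,000 = 11.18 × 11.7 × (N/1000)²
(N/1000)² = 13,000 / 130.806 = 99.38382
N = 1000 × √99.38382 ≈ 9,969.1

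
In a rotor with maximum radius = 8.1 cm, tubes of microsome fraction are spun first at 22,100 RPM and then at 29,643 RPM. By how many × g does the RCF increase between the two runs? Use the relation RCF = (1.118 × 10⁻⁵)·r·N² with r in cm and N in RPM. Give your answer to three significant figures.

RCF₁ = 1.118 × 10⁻⁵ × 8.1 × (22100)² = 1.118 × 10⁻⁵ × 8.1 × 488,410,000 ≈ 44,229.4 × g
RCF₂ = 1.118 × 10⁻⁵ × 8.1 × (29643)² = 1.118 × 10⁻⁵ × 8.1 × 878,707,449 ≈ 79,574 × g
Increase = 79,574 − 44,229.4 = 35,344.6

≈ 35300 × g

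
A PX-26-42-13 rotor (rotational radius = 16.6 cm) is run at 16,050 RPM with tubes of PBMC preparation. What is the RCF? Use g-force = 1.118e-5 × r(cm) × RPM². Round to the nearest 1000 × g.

RCF = 1.118 × 10⁻⁵ × r × N²
RCF = 1.118 × 10⁻⁵ × 16.6 × (16050)² = 1.118 × 10⁻⁵ × 16.6 × 257,602,500 ≈ 47,807.9 × g

48000 x g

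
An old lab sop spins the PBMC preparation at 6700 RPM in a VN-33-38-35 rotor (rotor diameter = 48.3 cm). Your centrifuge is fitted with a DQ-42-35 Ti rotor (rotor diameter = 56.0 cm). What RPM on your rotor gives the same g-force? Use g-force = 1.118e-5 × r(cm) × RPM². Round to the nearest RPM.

6222 RPM

Original rotor: r = 48.3 / 2 = 24.15 cm
RCF_original = 1.118 × 10⁻⁵ × 24.15 × (6700)² = 1.118 × 10⁻⁵ × 24.15 × 44,890,000 ≈ 12,120.2 × g
Your rotor: r = 56.0 / 2 = 28 cm
12,120.2 = 1.118 × 10⁻⁵ × 28 × N²
N² = 12,120.2 / (31.304 × 10⁻⁵) = 38,717,736
N ≈ √38,717,736 ≈ 6,222.4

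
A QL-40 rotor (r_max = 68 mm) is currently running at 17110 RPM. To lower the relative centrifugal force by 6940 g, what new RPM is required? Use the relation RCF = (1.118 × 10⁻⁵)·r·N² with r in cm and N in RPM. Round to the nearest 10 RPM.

r = 68 mm = 6.8 cm
Current RCF = 1.118 × 10⁻⁵ × 6.8 × (17110)² = 1.118 × 10⁻⁵ × 6.8 × 292,752,100 ≈ 22,256.2 × g
Target RCF = 22,256.2 − 6,940 = 15,316.2 × g
N² = 15,316.2 / (7.6024 × 10⁻⁵) = 201,465,327
N ≈ √201,465,327 ≈ 14,193.8

N₂ ≈ 14190 RPM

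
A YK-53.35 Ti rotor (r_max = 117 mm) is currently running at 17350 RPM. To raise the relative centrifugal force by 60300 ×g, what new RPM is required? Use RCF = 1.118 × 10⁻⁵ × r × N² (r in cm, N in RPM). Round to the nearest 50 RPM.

≈ 27600 RPM

r = 117 mm = 11.7 cm
Current RCF = 1.118 × 10⁻⁵ × 11.7 × (17350)² = 1.118 × 10⁻⁵ × 11.7 × 301,022,500 ≈ 39,375.5 × g
Target RCF = 39,375.5 + 60,300 = 99,675.5 × g
N² = 99,675.5 / (13.0806 × 10⁻⁵) = 762,010,152
N ≈ √762,010,152 ≈ 27,604.5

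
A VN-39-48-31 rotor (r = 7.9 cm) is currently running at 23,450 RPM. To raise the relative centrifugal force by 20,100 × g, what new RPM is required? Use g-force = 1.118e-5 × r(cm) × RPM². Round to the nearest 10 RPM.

N₂ ≈ 27880 RPM

Current RCF = 1.118 × 10⁻⁵ × 7.9 × (23450)² = 1.118 × 10⁻⁵ × 7.9 × 549,902,500 ≈ 48,568.5 × g
Target RCF = 48,568.5 + 20,100 = 68,668.5 × g
N² = 68,668.5 / (8.8322 × 10⁻⁵) = 777,478,997
N ≈ √777,478,997 ≈ 27,883.3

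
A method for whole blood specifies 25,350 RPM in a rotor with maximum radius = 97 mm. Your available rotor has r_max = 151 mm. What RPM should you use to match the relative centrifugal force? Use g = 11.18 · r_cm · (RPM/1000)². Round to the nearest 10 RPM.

20320 RPM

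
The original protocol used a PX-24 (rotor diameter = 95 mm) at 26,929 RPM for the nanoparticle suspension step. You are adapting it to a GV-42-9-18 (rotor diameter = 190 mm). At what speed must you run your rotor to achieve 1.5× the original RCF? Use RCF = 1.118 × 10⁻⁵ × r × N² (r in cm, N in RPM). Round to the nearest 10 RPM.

≈ 23320 RPM

Original rotor: r = 95 mm / 2 = 47.5 mm = 4.75 cm
RCF_original = 1.118 × 10⁻⁵ × 4.75 × (26929)² = 1.118 × 10⁻⁵ × 4.75 × 725,171,041 ≈ 38,510.2 × g
Target RCF = 1.5 × 38,510.2 ≈ 57,765.3 × g
Your rotor: r = 190 mm / 2 = 95 mm = 9.5 cm
57,765.3 = 1.118 × 10⁻⁵ × 9.5 × N²
N² = 57,765.3 / (10.621 × 10⁻⁵) = 543,878,166
N ≈ √543,878,166 ≈ 23,321.2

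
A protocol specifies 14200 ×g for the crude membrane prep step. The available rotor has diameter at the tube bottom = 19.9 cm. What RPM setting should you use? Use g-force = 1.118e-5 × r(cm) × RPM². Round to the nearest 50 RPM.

N ≈ 11300 RPM

r = 19.9 / 2 = 9.95 cm
14,200 = 1.118 × 10⁻⁵ × 9.95 × N²
N² = 14,200 / (11.1241 × 10⁻⁵) = 127,650,776
N ≈ √127,650,776 ≈ 11,298.3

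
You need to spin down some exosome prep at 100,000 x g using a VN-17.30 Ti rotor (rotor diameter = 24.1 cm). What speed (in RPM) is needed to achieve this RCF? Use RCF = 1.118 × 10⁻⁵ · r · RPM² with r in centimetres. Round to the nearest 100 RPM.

N ≈ 27200 RPM

r = 24.1 / 2 = 12.05 cm
100,000 = 1.118 × 10⁻⁵ × 12.05 × N²
N² = 100,000 / (13.4719 × 10⁻⁵) = 742,285,795
N ≈ √742,285,795 ≈ 27,244.9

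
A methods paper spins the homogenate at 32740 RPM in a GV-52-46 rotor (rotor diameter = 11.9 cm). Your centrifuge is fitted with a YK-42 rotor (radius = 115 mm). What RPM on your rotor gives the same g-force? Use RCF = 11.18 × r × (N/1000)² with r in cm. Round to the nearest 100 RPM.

Original rotor: r = 11.9 / 2 = 5.95 cm
RCF_original = 11.18 × 5.95 × (32.74)² = 11.18 × 5.95 × 1,071.9076 ≈ 71,304.4 × g
Your rotor: r = 115 mm = 11.5 cm
71,304.4 = 11.18 × 11.5 × (N/1000)²
(N/1000)² = 71,304.4 / 128.57 = 554.5959
N = 1000 × √554.5959 ≈ 23,549.9

≈ 23500 RPM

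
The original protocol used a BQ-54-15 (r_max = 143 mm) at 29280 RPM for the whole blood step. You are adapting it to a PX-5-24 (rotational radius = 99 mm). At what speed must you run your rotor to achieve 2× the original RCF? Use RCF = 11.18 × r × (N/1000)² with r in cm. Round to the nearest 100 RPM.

Original rotor: r = 143 mm = 14.3 cm
RCF = 11.18 × r × (N/1000)²
RCF_original = 11.18 × 14.3 × (29.28)² = 11.18 × 14.3 × 857.3184 ≈ 137,062.9 × g
Target RCF = 2 × 137,062.9 ≈ 274,125.8 × g
Your rotor: r = 99 mm = 9.9 cm
274,125.8 = 11.18 × 9.9 × (N/1000)²
(N/1000)² = 274,125.8 / 110.682 = 2476.697
N = 1000 × √2476.697 ≈ 49,766.4

49800 RPM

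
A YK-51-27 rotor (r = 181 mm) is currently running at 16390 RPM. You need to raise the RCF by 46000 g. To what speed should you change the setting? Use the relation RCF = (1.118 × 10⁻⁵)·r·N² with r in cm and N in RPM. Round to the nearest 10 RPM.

r = 181 mm = 18.1 cm
Current RCF = 1.118 × 10⁻⁵ × 18.1 × (16390)² = 1.118 × 10⁻⁵ × 18.1 × 268,632,100 ≈ 54,359.9 × g
Target RCF = 54,359.9 + 46,000 = 100,359.9 × g
N² = 100,359.9 / (20.2358 × 10⁻⁵) = 495,952,223
N ≈ √495,952,223 ≈ 22,270.0

≈ 22270 RPM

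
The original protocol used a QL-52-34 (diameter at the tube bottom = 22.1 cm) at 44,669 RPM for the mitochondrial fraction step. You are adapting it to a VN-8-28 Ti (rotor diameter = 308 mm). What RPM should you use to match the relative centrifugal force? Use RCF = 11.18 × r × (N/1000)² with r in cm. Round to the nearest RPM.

37838 RPM

Original rotor: r = 22.1 / 2 = 11.05 cm
RCF_original = 11.18 × 11.05 × (44.669)² = 11.18 × 11.05 × 1,995.319561 ≈ 246,499.8 × g
Your rotor: r = 308 mm / 2 = 154 mm = 15.4 cm
246,499.8 = 11.18 × 15.4 × (N/1000)²
(N/1000)² = 246,499.8 / 172.172 = 1431.707
N = 1000 × √1431.707 ≈ 37,837.9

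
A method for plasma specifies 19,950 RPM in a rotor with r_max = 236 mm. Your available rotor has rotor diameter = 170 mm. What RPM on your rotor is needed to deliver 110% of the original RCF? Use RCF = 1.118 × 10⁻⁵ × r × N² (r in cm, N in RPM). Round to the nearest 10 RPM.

34860 RPM

Original rotor: r = 236 mm = 23.6 cm
RCF_original = 1.118 × 10⁻⁵ × 23.6 × (19950)² = 1.118 × 10⁻⁵ × 23.6 × 398,002,500 ≈ 105,012.2 × g
Target RCF = 1.1 × 105,012.2 ≈ 115,513.4 × g
Your rotor: r = 170 mm / 2 = 85 mm = 8.5 cm
115,513.4 = 1.118 × 10⁻⁵ × 8.5 × N²
N² = 115,513.4 / (9.503 × 10⁻⁵) = 1,215,546,669
N ≈ √1,215,546,669 ≈ 34,864.7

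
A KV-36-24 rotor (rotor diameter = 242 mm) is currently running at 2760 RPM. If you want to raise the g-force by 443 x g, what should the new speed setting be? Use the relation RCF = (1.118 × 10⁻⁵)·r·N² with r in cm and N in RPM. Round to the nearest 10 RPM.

r = 242 mm / 2 = 121 mm = 12.1 cm
Current RCF = 1.118 × 10⁻⁵ × 12.1 × (2760)² = 1.118 × 10⁻⁵ × 12.1 × 7,617,600 ≈ 1,030.5 × g
Target RCF = 1,030.5 + 443 = 1,473.5 × g
N² = 1,473.5 / (13.5278 × 10⁻⁵) = 10,892,385
N ≈ √10,892,385 ≈ 3,300.4

3300 RPM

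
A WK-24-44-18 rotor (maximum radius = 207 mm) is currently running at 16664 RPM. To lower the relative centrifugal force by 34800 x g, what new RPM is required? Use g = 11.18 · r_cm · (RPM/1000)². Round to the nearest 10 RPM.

N₂ ≈ 11280 RPM

r = 207 mm = 20.7 cm
Current RCF = 11.18 × 20.7 × (16.664)² = 11.18 × 20.7 × 277.688896 ≈ 64,264.4 × g
Target RCF = 64,264.4 − 34,800 = 29,464.4 × g
(N/1000)² = 29,464.4 / 231.426 = 127.3167
N = 1000 × √127.3167 ≈ 11,283.5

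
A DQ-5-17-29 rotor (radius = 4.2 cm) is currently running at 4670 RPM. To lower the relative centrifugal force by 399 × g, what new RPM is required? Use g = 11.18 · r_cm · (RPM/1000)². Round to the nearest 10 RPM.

Current RCF = 11.18 × 4.2 × (4.67)² = 11.18 × 4.2 × 21.8089 ≈ 1,024.1 × g
Target RCF = 1,024.1 − 399 = 625.1 × g
(N/1000)² = 625.1 / 46.956 = 13.31246
N = 1000 × √13.31246 ≈ 3,648.6

3650 RPM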